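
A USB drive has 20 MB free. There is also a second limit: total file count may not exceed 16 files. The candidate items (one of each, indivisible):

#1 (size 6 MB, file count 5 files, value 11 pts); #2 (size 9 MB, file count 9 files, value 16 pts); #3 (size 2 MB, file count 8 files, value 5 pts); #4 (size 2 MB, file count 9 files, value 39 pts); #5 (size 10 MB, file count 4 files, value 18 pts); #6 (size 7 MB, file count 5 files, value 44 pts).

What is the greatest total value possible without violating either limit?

Feasible sets respecting both limits:
- #4+#6: size 9, file count 14, value 83
- #5+#6: size 17, file count 9, value 62
- #2+#6: size 16, file count 14, value 60
Best: 83 pts.

83 pts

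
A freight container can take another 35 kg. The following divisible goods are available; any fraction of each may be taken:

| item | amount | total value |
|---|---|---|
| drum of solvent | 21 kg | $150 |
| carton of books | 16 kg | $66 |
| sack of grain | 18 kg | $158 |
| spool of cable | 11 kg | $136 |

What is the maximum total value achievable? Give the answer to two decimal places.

Take in order of value per unit:
- spool of cable (136/11 per unit): all 11 → value 136, running total 136.00
- sack of grain (158/18 per unit): all 18 → value 158, running total 294.00
- drum of solvent (150/21 per unit): 6 of 21 → value 6×150/21 = 42.8571, running total 336.86
Total 336.86.

336.86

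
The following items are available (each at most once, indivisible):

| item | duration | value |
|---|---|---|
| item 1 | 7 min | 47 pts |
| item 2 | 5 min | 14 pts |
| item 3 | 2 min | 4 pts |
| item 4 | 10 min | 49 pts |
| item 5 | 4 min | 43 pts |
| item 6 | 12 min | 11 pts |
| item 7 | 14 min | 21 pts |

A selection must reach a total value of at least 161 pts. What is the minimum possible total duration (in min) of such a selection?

37

Subsets with value ≥ 161, sorted by total duration:
- item 1+item 3+item 4+item 5+item 7: duration 37, value 164
- item 1+item 2+item 4+item 5+item 6: duration 38, value 164
- item 1+item 2+item 4+item 5+item 7: duration 40, value 174
Minimum duration: 37 min.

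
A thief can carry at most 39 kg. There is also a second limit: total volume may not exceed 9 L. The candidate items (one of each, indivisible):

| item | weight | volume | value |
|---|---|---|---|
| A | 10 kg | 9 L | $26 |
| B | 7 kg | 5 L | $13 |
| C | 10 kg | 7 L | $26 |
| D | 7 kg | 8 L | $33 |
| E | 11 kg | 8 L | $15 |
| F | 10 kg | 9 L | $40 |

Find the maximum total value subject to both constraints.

$40

Feasible sets respecting both limits:
- F: weight 10, volume 9, value 40
- D: weight 7, volume 8, value 33
- A: weight 10, volume 9, value 26
- C: weight 10, volume 7, value 26
Best: $40.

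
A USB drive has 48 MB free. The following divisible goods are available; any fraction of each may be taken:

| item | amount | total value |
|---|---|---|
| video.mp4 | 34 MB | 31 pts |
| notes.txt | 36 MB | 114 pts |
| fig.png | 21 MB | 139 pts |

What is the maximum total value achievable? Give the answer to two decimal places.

224.50

Take in order of value per unit:
- fig.png (139/21 per unit): all 21 → value 139, running total 139.00
- notes.txt (114/36 per unit): 27 of 36 → value 27×114/36 = 85.5000, running total 224.50
Total 224.50.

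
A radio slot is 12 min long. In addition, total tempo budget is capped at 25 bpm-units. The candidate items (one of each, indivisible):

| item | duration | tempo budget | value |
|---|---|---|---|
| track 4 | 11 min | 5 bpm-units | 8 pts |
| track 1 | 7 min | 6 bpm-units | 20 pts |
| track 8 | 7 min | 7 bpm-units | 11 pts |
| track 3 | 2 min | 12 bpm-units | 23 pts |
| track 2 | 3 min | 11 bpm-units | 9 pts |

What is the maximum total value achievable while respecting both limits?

43 pts

Feasible sets respecting both limits:
- track 1+track 3: duration 9, tempo budget 18, value 43
- track 8+track 3: duration 9, tempo budget 19, value 34
- track 3+track 2: duration 5, tempo budget 23, value 32
- track 1+track 2: duration 10, tempo budget 17, value 29
Best: 43 pts.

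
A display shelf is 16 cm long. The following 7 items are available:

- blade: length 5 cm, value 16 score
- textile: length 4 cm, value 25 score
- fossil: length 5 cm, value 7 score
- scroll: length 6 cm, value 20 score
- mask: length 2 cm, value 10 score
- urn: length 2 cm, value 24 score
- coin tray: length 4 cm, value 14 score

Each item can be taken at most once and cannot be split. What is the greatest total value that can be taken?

Check high-value combinations within 16 cm:
- textile+scroll+urn+coin tray: length 4+6+2+4=16, value 25+20+24+14=83
- textile+scroll+mask+urn: length 4+6+2+2=14, value 25+20+10+24=79
- blade+textile+urn+coin tray: length 5+4+2+4=15, value 16+25+24+14=79
- blade+textile+mask+urn: length 5+4+2+2=13, value 16+25+10+24=75
Best: 83 score.

83 score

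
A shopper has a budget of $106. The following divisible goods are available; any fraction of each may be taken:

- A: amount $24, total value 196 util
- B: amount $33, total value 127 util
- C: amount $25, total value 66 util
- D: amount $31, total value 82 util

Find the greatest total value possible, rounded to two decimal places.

452.52

Take in order of value per unit:
- A (196/24 per unit): all 24 → value 196, running total 196.00
- B (127/33 per unit): all 33 → value 127, running total 323.00
- D (82/31 per unit): all 31 → value 82, running total 405.00
- C (66/25 per unit): 18 of 25 → value 18×66/25 = 47.5200, running total 452.52
Total 452.52.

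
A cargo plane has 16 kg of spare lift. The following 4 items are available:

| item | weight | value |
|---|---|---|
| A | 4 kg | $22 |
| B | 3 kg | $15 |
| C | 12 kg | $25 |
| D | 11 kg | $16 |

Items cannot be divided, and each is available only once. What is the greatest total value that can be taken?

$47

Check high-value combinations within 16 kg:
- A+C: weight 4+12=16, value 22+25=47
- B+C: weight 3+12=15, value 15+25=40
- A+D: weight 4+11=15, value 22+16=38
- A+B: weight 4+3=7, value 22+15=37
- B+D: weight 3+11=14, value 15+16=31
Best: $47.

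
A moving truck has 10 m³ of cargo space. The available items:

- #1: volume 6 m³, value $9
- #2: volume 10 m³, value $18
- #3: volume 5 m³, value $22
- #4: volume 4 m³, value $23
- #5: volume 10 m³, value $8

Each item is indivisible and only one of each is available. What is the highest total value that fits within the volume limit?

$45

Check high-value combinations within 10 m³:
- #3+#4: volume 5+4=9, value 22+23=45
- #1+#4: volume 6+4=10, value 9+23=32
- #4: volume 4, value 23
- #3: volume 5, value 22
- #2: volume 10, value 18
Best: $45.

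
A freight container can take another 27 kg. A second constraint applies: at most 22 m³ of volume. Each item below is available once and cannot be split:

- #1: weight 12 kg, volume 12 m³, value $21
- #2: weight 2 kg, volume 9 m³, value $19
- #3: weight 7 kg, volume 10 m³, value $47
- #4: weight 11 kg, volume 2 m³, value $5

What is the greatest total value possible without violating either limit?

Feasible sets respecting both limits:
- #2+#3+#4: weight 20, volume 21, value 71
- #1+#3: weight 19, volume 22, value 68
- #2+#3: weight 9, volume 19, value 66
Best: $71.

$71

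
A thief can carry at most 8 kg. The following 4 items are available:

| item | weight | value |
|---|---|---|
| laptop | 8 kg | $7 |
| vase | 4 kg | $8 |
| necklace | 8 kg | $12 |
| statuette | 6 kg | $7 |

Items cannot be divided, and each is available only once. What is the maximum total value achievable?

$12

Check high-value combinations within 8 kg:
- necklace: weight 8, value 12
- vase: weight 4, value 8
- statuette: weight 6, value 7
- laptop: weight 8, value 7
Best: $12.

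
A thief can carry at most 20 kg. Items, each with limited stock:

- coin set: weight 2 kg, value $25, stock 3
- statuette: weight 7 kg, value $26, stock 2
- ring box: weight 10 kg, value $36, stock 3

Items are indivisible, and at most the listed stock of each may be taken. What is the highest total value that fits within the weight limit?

$127

Top feasible selections:
- 3×coin set + 2×statuette: weight 20, value 127
- 3×coin set + 1×ring box: weight 16, value 111
- 2×coin set + 2×statuette: weight 18, value 102
Best: $127.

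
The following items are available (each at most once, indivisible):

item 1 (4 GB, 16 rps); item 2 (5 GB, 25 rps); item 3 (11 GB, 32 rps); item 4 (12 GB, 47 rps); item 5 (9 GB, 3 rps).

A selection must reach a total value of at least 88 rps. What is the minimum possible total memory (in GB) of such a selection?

21

Subsets with value ≥ 88, sorted by total memory:
- item 1+item 2+item 4: memory 21, value 88
- item 1+item 3+item 4: memory 27, value 95
Minimum memory: 21 GB.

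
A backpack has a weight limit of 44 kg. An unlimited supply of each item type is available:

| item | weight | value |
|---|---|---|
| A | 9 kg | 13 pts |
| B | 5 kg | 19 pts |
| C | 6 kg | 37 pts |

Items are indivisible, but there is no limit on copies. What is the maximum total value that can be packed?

Best value-per-unit is C at 37/6, and filling with it alone uses weight 7×6=42. No mix of the others beats 7×37 = 259.

259 pts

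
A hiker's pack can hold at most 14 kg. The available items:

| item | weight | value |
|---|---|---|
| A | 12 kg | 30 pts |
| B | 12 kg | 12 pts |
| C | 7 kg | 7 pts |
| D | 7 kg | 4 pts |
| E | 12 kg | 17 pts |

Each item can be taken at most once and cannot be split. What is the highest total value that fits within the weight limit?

Check high-value combinations within 14 kg:
- A: weight 12, value 30
- E: weight 12, value 17
- B: weight 12, value 12
- C+D: weight 7+7=14, value 7+4=11
Best: 30 pts.

30 pts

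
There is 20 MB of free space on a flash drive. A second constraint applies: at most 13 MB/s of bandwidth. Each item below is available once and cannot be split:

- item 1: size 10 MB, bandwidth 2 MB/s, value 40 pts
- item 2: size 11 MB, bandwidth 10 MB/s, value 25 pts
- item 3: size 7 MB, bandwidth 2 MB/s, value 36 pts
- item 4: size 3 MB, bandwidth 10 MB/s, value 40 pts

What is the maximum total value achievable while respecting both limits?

80 pts

Feasible sets respecting both limits:
- item 1+item 4: size 13, bandwidth 12, value 80
- item 1+item 3: size 17, bandwidth 4, value 76
- item 3+item 4: size 10, bandwidth 12, value 76
- item 2+item 3: size 18, bandwidth 12, value 61
Best: 80 pts.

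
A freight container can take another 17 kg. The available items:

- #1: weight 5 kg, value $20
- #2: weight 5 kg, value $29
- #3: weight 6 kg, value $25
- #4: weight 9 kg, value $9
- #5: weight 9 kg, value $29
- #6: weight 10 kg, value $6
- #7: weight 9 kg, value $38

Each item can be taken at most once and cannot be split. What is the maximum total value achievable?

$74

This is a 0/1 knapsack; check combinations near the capacity.
- #1+#2+#3: weight 5+5+6=16, value 20+29+25=74
- #2+#7: weight 5+9=14, value 29+38=67
- #3+#7: weight 6+9=15, value 25+38=63
- #2+#5: weight 5+9=14, value 29+29=58
- #1+#7: weight 5+9=14, value 20+38=58
Best: $74.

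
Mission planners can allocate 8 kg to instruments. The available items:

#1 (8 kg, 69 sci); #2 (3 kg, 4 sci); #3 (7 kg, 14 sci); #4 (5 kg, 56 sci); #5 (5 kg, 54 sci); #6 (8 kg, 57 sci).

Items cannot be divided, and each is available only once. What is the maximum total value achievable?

69 sci

Check high-value combinations within 8 kg:
- #1: mass 8, value 69
- #2+#4: mass 3+5=8, value 4+56=60
- #2+#5: mass 3+5=8, value 4+54=58
- #6: mass 8, value 57
- #4: mass 5, value 56
Best: 69 sci.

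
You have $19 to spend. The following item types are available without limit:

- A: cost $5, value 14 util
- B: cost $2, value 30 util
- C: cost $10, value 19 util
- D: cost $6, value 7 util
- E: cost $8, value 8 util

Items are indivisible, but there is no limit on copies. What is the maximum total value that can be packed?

Best value-per-unit is B at 30/2, and filling with it alone uses cost 9×2=18. No mix of the others beats 9×30 = 270.

270 util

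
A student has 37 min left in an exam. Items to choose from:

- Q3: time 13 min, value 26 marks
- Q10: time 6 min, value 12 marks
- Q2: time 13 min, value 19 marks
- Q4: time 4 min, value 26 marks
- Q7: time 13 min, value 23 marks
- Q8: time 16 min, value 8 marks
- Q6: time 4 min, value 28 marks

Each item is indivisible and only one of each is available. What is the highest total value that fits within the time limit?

103 marks

This is a 0/1 knapsack; check combinations near the capacity.
- Q3+Q4+Q7+Q6: time 13+4+13+4=34, value 26+26+23+28=103
- Q3+Q2+Q4+Q6: time 13+13+4+4=34, value 26+19+26+28=99
- Q2+Q4+Q7+Q6: time 13+4+13+4=34, value 19+26+23+28=96
Best: 103 marks.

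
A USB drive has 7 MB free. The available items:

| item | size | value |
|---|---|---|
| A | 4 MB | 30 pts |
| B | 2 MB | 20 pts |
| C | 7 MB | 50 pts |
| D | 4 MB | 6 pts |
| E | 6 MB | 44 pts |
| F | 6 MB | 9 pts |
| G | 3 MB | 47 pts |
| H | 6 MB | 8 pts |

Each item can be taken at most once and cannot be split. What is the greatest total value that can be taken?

77 pts

This is a 0/1 knapsack; check combinations near the capacity.
- A+G: size 4+3=7, value 30+47=77
- B+G: size 2+3=5, value 20+47=67
- D+G: size 4+3=7, value 6+47=53
Best: 77 pts.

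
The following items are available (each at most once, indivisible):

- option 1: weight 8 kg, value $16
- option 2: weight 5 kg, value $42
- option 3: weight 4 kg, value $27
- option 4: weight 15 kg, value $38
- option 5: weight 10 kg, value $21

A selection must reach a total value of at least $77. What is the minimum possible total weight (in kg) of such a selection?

Subsets with value ≥ 77, sorted by total weight:
- option 1+option 2+option 3: weight 17, value 85
- option 2+option 3+option 5: weight 19, value 90
Minimum weight: 17 kg.

17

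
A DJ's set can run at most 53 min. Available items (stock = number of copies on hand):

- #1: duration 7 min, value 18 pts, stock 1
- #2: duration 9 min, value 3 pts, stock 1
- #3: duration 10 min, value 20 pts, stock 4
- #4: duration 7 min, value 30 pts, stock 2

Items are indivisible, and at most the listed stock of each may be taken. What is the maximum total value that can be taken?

138 pts

Top feasible selections:
- 1×#1 + 3×#3 + 2×#4: duration 51, value 138
- 1×#2 + 3×#3 + 2×#4: duration 53, value 123
Best: 138 pts.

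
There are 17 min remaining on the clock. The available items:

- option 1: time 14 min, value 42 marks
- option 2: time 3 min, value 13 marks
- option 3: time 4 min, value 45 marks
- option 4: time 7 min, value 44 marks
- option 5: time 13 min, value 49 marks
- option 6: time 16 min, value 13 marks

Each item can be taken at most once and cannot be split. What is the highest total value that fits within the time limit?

102 marks

This is a 0/1 knapsack; check combinations near the capacity.
- option 2+option 3+option 4: time 3+4+7=14, value 13+45+44=102
- option 3+option 5: time 4+13=17, value 45+49=94
- option 3+option 4: time 4+7=11, value 45+44=89
- option 2+option 5: time 3+13=16, value 13+49=62
- option 2+option 3: time 3+4=7, value 13+45=58
Best: 102 marks.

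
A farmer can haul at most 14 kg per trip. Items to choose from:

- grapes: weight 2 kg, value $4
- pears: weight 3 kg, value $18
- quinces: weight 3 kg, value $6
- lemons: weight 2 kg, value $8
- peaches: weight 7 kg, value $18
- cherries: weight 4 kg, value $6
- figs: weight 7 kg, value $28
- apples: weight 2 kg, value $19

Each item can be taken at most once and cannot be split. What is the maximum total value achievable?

Check high-value combinations within 14 kg:
- pears+lemons+figs+apples: weight 3+2+7+2=14, value 18+8+28+19=73
- grapes+pears+figs+apples: weight 2+3+7+2=14, value 4+18+28+19=69
- pears+figs+apples: weight 3+7+2=12, value 18+28+19=65
- pears+lemons+peaches+apples: weight 3+2+7+2=14, value 18+8+18+19=63
- quinces+lemons+figs+apples: weight 3+2+7+2=14, value 6+8+28+19=61
Best: $73.

$73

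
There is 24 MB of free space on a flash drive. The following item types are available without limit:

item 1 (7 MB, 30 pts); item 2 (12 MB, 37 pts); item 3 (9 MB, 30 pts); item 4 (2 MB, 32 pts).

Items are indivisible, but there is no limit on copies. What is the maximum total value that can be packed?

Best value-per-unit is item 4 at 32/2, and filling with it alone uses size 12×2=24. No mix of the others beats 12×32 = 384.

384 pts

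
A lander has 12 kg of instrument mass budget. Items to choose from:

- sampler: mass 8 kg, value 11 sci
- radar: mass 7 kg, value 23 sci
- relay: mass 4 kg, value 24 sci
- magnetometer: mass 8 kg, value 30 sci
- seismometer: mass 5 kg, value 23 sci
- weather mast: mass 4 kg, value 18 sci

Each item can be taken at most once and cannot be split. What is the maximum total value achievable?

54 sci

This is a 0/1 knapsack; check combinations near the capacity.
- relay+magnetometer: mass 4+8=12, value 24+30=54
- magnetometer+weather mast: mass 8+4=12, value 30+18=48
- relay+seismometer: mass 4+5=9, value 24+23=47
Best: 54 sci.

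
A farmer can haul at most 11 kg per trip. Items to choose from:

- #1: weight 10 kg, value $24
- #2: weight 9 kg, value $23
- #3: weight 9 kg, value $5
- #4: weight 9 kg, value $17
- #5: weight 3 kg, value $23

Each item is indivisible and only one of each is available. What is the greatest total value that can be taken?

$24

Check high-value combinations within 11 kg:
- #1: weight 10, value 24
- #5: weight 3, value 23
- #2: weight 9, value 23
- #4: weight 9, value 17
Best: $24.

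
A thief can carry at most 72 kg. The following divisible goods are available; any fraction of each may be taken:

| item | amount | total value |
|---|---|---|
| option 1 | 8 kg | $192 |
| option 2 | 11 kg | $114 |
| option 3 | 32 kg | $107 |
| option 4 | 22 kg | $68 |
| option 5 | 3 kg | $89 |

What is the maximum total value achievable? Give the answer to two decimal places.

Take in order of value per unit:
- option 5 (89/3 per unit): all 3 → value 89, running total 89.00
- option 1 (192/8 per unit): all 8 → value 192, running total 281.00
- option 2 (114/11 per unit): all 11 → value 114, running total 395.00
- option 3 (107/32 per unit): all 32 → value 107, running total 502.00
- option 4 (68/22 per unit): 18 of 22 → value 18×68/22 = 55.6364, running total 557.64
Total 557.64.

557.64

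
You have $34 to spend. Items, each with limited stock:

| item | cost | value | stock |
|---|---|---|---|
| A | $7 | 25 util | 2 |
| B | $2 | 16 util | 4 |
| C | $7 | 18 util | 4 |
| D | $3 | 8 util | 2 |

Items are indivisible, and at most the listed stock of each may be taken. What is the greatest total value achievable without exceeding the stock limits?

140 util

Best selections within cost 34 and stock limits:
- 2×A + 4×B + 1×C + 1×D: cost 32, value 140
- 2×A + 3×B + 2×C: cost 34, value 134
- 1×A + 4×B + 2×C + 1×D: cost 32, value 133
Best: 140 util.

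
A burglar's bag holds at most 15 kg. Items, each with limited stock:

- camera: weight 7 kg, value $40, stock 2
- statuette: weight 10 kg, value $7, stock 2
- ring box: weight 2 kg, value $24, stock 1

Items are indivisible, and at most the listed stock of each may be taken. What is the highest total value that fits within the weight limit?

$80

Top feasible selections:
- 2×camera: weight 14, value 80
- 1×camera + 1×ring box: weight 9, value 64
- 1×camera: weight 7, value 40
- 1×statuette + 1×ring box: weight 12, value 31
Best: $80.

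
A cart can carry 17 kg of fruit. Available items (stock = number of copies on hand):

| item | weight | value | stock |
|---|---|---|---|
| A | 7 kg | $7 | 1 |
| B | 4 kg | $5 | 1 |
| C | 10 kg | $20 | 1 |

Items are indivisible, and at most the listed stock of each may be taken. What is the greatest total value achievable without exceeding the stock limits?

$27

Top feasible selections:
- 1×A + 1×C: weight 17, value 27
- 1×B + 1×C: weight 14, value 25
- 1×C: weight 10, value 20
- 1×A + 1×B: weight 11, value 12
Best: $27.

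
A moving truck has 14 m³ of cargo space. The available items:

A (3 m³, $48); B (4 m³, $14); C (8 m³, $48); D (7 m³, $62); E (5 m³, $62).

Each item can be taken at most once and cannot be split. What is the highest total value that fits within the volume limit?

$124

Check high-value combinations within 14 m³:
- A+B+E: volume 3+4+5=12, value 48+14+62=124
- D+E: volume 7+5=12, value 62+62=124
- A+B+D: volume 3+4+7=14, value 48+14+62=124
- A+E: volume 3+5=8, value 48+62=110
- A+D: volume 3+7=10, value 48+62=110
Best: $124.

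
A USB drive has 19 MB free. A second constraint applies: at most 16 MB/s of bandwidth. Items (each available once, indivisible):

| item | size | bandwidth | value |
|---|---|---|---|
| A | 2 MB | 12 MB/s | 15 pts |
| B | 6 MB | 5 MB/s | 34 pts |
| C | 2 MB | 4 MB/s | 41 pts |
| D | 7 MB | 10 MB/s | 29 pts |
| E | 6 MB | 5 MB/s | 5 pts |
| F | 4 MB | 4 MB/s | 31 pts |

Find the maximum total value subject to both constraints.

Feasible sets respecting both limits:
- B+C+F: size 12, bandwidth 13, value 106
- B+C+E: size 14, bandwidth 14, value 80
- C+E+F: size 12, bandwidth 13, value 77
Best: 106 pts.

106 pts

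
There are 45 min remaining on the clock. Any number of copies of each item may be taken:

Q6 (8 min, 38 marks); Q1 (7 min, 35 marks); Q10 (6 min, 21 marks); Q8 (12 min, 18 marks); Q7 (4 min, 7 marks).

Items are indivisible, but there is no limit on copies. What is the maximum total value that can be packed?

219 marks

Best value-per-unit is Q1 at 35/7; filling with it alone gives 6×35 = 210.
Optimal mix: 3×Q6 + 3×Q1 → time 45, value 219.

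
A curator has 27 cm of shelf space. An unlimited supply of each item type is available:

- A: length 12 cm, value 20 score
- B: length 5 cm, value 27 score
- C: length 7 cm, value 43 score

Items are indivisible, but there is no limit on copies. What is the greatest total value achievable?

Best value-per-unit is C at 43/7; filling with it alone gives 3×43 = 129.
Optimal mix: 1×B + 3×C → length 26, value 156.

156 score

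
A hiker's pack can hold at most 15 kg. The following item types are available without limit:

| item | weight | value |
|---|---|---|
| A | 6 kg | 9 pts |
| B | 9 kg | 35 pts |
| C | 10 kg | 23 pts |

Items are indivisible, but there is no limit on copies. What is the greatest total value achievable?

44 pts

Best value-per-unit is B at 35/9; filling with it alone gives 1×35 = 35.
Optimal mix: 1×A + 1×B → weight 15, value 44.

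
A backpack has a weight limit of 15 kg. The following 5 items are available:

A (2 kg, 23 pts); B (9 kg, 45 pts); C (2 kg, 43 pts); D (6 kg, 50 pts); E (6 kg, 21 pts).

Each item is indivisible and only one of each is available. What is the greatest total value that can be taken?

Check high-value combinations within 15 kg:
- A+C+D: weight 2+2+6=10, value 23+43+50=116
- C+D+E: weight 2+6+6=14, value 43+50+21=114
- A+B+C: weight 2+9+2=13, value 23+45+43=111
- B+D: weight 9+6=15, value 45+50=95
- A+D+E: weight 2+6+6=14, value 23+50+21=94
Best: 116 pts.

116 pts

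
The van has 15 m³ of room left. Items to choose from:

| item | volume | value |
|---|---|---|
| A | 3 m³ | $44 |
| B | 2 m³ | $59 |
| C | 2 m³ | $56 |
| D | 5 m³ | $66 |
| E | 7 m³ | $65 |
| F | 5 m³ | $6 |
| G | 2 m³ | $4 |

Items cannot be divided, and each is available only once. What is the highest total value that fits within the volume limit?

This is a 0/1 knapsack; check combinations near the capacity.
- A+B+C+D+G: volume 3+2+2+5+2=14, value 44+59+56+66+4=229
- A+B+C+D: volume 3+2+2+5=12, value 44+59+56+66=225
- A+B+C+E: volume 3+2+2+7=14, value 44+59+56+65=224
- B+D+E: volume 2+5+7=14, value 59+66+65=190
Best: $229.

$229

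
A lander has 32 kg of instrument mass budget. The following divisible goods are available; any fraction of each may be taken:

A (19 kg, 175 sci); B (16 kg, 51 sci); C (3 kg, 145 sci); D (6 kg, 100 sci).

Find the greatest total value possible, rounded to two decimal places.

432.75

Take in order of value per unit:
- C (145/3 per unit): all 3 → value 145, running total 145.00
- D (100/6 per unit): all 6 → value 100, running total 245.00
- A (175/19 per unit): all 19 → value 175, running total 420.00
- B (51/16 per unit): 4 of 16 → value 4×51/16 = 12.7500, running total 432.75
Total 432.75.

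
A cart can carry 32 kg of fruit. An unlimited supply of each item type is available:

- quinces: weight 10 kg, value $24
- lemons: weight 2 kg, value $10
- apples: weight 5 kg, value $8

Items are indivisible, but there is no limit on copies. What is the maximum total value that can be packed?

Best value-per-unit is lemons at 10/2, and filling with it alone uses weight 16×2=32. No mix of the others beats 16×10 = 160.

$160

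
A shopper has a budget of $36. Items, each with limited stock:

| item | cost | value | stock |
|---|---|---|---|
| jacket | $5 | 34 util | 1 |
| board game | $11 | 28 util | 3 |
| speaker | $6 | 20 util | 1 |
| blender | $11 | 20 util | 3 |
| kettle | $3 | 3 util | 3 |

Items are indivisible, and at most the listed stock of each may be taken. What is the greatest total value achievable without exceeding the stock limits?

113 util

Top feasible selections:
- 1×jacket + 2×board game + 1×speaker + 1×kettle: cost 36, value 113
- 1×jacket + 2×board game + 1×speaker: cost 33, value 110
- 1×jacket + 1×board game + 1×speaker + 1×blender + 1×kettle: cost 36, value 105
Best: 113 util.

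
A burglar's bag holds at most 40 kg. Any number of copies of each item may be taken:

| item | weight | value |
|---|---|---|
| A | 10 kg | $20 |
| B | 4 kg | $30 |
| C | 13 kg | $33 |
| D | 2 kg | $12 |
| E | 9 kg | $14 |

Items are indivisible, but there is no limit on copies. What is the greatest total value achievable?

Best value-per-unit is B at 30/4, and filling with it alone uses weight 10×4=40. No mix of the others beats 10×30 = 300.

$300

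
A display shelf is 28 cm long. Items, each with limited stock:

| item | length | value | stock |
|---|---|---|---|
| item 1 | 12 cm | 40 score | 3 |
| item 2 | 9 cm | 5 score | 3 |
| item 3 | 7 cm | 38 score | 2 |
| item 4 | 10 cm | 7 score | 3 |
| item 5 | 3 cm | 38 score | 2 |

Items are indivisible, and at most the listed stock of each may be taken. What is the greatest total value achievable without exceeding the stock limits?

Best selections within length 28 and stock limits:
- 1×item 1 + 1×item 3 + 2×item 5: length 25, value 154
- 2×item 3 + 2×item 5: length 20, value 152
Best: 154 score.

154 score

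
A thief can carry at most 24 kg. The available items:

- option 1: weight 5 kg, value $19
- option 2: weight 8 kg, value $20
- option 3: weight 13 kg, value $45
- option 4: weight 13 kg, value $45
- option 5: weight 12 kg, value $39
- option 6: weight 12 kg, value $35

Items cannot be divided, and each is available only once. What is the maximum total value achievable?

$74

Check high-value combinations within 24 kg:
- option 5+option 6: weight 12+12=24, value 39+35=74
- option 2+option 3: weight 8+13=21, value 20+45=65
- option 2+option 4: weight 8+13=21, value 20+45=65
- option 1+option 3: weight 5+13=18, value 19+45=64
Best: $74.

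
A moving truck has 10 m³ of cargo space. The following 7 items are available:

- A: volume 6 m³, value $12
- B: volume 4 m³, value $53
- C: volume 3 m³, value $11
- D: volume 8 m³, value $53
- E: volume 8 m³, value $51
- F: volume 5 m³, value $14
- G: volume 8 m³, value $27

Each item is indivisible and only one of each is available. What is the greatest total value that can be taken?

$67

Check high-value combinations within 10 m³:
- B+F: volume 4+5=9, value 53+14=67
- A+B: volume 6+4=10, value 12+53=65
- B+C: volume 4+3=7, value 53+11=64
- B: volume 4, value 53
Best: $67.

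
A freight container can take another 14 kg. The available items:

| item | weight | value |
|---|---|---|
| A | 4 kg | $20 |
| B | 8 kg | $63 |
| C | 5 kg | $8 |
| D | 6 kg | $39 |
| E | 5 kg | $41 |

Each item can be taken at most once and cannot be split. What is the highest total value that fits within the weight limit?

$104

This is a 0/1 knapsack; check combinations near the capacity.
- B+E: weight 8+5=13, value 63+41=104
- B+D: weight 8+6=14, value 63+39=102
- A+B: weight 4+8=12, value 20+63=83
- D+E: weight 6+5=11, value 39+41=80
Best: $104.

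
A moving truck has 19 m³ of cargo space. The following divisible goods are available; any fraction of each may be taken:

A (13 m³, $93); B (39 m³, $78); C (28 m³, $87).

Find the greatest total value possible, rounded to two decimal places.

Take in order of value per unit:
- A (93/13 per unit): all 13 → value 93, running total 93.00
- C (87/28 per unit): 6 of 28 → value 6×87/28 = 18.6429, running total 111.64
Total 111.64.

111.64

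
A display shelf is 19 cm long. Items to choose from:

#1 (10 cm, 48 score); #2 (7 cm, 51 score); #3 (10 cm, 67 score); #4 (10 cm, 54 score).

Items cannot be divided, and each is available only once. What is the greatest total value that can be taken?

118 score

Check high-value combinations within 19 cm:
- #2+#3: length 7+10=17, value 51+67=118
- #2+#4: length 7+10=17, value 51+54=105
- #1+#2: length 10+7=17, value 48+51=99
- #3: length 10, value 67
- #4: length 10, value 54
Best: 118 score.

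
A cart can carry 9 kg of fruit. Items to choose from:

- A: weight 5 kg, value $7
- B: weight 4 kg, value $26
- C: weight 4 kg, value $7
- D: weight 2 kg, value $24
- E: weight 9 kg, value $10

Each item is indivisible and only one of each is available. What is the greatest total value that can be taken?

$50

This is a 0/1 knapsack; check combinations near the capacity.
- B+D: weight 4+2=6, value 26+24=50
- B+C: weight 4+4=8, value 26+7=33
- A+B: weight 5+4=9, value 7+26=33
Best: $50.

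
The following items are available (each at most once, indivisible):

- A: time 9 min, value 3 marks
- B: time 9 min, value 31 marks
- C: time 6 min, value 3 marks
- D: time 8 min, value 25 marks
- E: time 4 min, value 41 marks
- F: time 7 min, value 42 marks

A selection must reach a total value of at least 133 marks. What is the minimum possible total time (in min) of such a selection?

Subsets with value ≥ 133, sorted by total time:
- B+D+E+F: time 28, value 139
- B+C+D+E+F: time 34, value 142
- A+B+D+E+F: time 37, value 142
Minimum time: 28 min.

28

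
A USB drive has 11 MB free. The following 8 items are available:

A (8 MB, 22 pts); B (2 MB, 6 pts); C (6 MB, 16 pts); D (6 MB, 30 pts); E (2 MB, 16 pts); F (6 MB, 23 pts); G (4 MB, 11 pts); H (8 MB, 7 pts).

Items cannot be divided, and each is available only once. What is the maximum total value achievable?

Check high-value combinations within 11 MB:
- B+D+E: size 2+6+2=10, value 6+30+16=52
- D+E: size 6+2=8, value 30+16=46
- B+E+F: size 2+2+6=10, value 6+16+23=45
- D+G: size 6+4=10, value 30+11=41
Best: 52 pts.

52 pts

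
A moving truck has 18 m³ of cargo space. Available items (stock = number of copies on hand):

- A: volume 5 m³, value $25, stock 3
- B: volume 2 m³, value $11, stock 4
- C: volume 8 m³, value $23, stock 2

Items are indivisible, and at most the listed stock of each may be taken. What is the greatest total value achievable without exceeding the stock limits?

Top feasible selections:
- 2×A + 4×B: volume 18, value 94
- 3×A + 1×B: volume 17, value 86
- 2×A + 3×B: volume 16, value 83
Best: $94.

$94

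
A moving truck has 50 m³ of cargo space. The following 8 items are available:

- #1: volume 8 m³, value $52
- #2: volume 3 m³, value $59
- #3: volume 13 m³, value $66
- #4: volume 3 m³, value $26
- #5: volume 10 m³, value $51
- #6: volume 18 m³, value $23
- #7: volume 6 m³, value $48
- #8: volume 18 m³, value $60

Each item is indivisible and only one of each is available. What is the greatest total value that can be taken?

$302

Check high-value combinations within 50 m³:
- #1+#2+#3+#4+#5+#7: volume 8+3+13+3+10+6=43, value 52+59+66+26+51+48=302
- #1+#2+#4+#5+#7+#8: volume 8+3+3+10+6+18=48, value 52+59+26+51+48+60=296
- #1+#2+#3+#7+#8: volume 8+3+13+6+18=48, value 52+59+66+48+60=285
- #2+#3+#5+#7+#8: volume 3+13+10+6+18=50, value 59+66+51+48+60=284
Best: $302.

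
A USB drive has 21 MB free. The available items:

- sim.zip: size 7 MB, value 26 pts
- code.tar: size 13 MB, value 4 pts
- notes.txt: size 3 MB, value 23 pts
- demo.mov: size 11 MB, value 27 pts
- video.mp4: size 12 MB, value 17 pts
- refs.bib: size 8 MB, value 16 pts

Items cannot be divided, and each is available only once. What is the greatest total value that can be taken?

Check high-value combinations within 21 MB:
- sim.zip+notes.txt+demo.mov: size 7+3+11=21, value 26+23+27=76
- sim.zip+notes.txt+refs.bib: size 7+3+8=18, value 26+23+16=65
- sim.zip+demo.mov: size 7+11=18, value 26+27=53
- notes.txt+demo.mov: size 3+11=14, value 23+27=50
Best: 76 pts.

76 pts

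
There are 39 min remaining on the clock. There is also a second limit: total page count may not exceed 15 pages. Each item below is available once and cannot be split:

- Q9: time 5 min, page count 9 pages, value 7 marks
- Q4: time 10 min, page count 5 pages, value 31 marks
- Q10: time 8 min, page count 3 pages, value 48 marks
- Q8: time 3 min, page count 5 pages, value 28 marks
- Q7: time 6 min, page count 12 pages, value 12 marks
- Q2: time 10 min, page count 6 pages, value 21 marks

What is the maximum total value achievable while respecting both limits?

Feasible sets respecting both limits:
- Q4+Q10+Q8: time 21, page count 13, value 107
- Q4+Q10+Q2: time 28, page count 14, value 100
- Q10+Q8+Q2: time 21, page count 14, value 97
Best: 107 marks.

107 marks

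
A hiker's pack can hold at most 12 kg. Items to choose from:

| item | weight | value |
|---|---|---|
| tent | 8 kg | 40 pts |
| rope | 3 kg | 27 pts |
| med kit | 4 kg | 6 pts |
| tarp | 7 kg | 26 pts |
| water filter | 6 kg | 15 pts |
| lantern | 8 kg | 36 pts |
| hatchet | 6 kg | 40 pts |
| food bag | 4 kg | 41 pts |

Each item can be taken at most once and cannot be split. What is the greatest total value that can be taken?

81 pts

Check high-value combinations within 12 kg:
- hatchet+food bag: weight 6+4=10, value 40+41=81
- tent+food bag: weight 8+4=12, value 40+41=81
- lantern+food bag: weight 8+4=12, value 36+41=77
Best: 81 pts.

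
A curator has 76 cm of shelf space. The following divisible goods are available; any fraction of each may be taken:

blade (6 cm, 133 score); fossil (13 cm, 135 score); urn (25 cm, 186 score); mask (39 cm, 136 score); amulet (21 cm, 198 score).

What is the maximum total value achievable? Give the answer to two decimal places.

Take in order of value per unit:
- blade (133/6 per unit): all 6 → value 133, running total 133.00
- fossil (135/13 per unit): all 13 → value 135, running total 268.00
- amulet (198/21 per unit): all 21 → value 198, running total 466.00
- urn (186/25 per unit): all 25 → value 186, running total 652.00
- mask (136/39 per unit): 11 of 39 → value 11×136/39 = 38.3590, running total 690.36
Total 690.36.

690.36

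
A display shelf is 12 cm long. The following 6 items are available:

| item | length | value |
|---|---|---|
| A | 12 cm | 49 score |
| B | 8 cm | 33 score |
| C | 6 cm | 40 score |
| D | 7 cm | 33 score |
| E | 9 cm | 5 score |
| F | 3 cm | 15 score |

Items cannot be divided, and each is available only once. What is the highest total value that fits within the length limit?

55 score

Check high-value combinations within 12 cm:
- C+F: length 6+3=9, value 40+15=55
- A: length 12, value 49
- D+F: length 7+3=10, value 33+15=48
Best: 55 score.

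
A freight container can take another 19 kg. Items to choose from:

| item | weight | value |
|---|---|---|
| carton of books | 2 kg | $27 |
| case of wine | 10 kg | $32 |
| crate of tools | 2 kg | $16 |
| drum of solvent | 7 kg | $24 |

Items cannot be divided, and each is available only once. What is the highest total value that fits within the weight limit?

Check high-value combinations within 19 kg:
- carton of books+case of wine+drum of solvent: weight 2+10+7=19, value 27+32+24=83
- carton of books+case of wine+crate of tools: weight 2+10+2=14, value 27+32+16=75
- case of wine+crate of tools+drum of solvent: weight 10+2+7=19, value 32+16+24=72
- carton of books+crate of tools+drum of solvent: weight 2+2+7=11, value 27+16+24=67
- carton of books+case of wine: weight 2+10=12, value 27+32=59
Best: $83.

$83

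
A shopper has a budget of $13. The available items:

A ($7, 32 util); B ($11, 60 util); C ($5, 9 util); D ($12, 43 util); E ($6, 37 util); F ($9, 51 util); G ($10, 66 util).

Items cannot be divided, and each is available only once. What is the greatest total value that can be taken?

69 util

Check high-value combinations within $13:
- A+E: cost 7+6=13, value 32+37=69
- G: cost 10, value 66
- B: cost 11, value 60
- F: cost 9, value 51
Best: 69 util.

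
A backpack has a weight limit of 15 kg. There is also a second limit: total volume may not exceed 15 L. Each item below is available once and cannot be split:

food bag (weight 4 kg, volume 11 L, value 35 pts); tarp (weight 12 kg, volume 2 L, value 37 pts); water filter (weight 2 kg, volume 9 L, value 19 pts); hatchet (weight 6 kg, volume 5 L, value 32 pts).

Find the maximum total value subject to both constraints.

56 pts

Feasible sets respecting both limits:
- tarp+water filter: weight 14, volume 11, value 56
- water filter+hatchet: weight 8, volume 14, value 51
- tarp: weight 12, volume 2, value 37
Best: 56 pts.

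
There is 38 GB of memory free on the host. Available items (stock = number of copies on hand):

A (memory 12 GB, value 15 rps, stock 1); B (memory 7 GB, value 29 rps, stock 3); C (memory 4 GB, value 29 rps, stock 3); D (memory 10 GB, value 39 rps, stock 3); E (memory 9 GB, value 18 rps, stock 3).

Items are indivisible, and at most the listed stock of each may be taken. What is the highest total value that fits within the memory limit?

Top feasible selections:
- 2×B + 3×C + 1×D: memory 36, value 184
- 2×C + 3×D: memory 38, value 175
- 3×B + 3×C: memory 33, value 174
- 1×B + 3×C + 1×D + 1×E: memory 38, value 173
Best: 184 rps.

184 rps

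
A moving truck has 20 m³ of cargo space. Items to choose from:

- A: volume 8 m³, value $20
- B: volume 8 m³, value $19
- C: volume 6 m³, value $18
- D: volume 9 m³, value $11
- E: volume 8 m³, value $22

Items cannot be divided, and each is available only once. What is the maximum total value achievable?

$42

Check high-value combinations within 20 m³:
- A+E: volume 8+8=16, value 20+22=42
- B+E: volume 8+8=16, value 19+22=41
- C+E: volume 6+8=14, value 18+22=40
- A+B: volume 8+8=16, value 20+19=39
Best: $42.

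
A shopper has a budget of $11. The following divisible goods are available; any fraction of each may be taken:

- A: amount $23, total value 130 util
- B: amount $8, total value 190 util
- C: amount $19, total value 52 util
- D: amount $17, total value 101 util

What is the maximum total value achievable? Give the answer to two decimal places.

Take in order of value per unit:
- B (190/8 per unit): all 8 → value 190, running total 190.00
- D (101/17 per unit): 3 of 17 → value 3×101/17 = 17.8235, running total 207.82
Total 207.82.

207.82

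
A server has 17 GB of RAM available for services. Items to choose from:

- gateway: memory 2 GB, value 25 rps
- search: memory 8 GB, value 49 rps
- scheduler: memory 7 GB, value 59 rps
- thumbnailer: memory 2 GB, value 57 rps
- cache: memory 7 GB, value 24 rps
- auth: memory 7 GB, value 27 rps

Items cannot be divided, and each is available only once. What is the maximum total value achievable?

Check high-value combinations within 17 GB:
- search+scheduler+thumbnailer: memory 8+7+2=17, value 49+59+57=165
- scheduler+thumbnailer+auth: memory 7+2+7=16, value 59+57+27=143
- gateway+scheduler+thumbnailer: memory 2+7+2=11, value 25+59+57=141
Best: 165 rps.

165 rps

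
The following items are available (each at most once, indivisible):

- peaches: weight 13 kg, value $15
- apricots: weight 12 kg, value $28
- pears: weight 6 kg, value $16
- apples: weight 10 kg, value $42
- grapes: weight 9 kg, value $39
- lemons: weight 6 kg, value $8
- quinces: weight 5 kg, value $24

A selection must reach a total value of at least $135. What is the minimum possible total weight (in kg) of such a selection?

42

Subsets with value ≥ 135, sorted by total weight:
- apricots+pears+apples+grapes+quinces: weight 42, value 149
- apricots+apples+grapes+lemons+quinces: weight 42, value 141
- peaches+pears+apples+grapes+quinces: weight 43, value 136
Minimum weight: 42 kg.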